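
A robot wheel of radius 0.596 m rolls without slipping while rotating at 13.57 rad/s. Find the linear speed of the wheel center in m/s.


v = omega * r = 13.57 * 0.596 = 8.0877

8.0877 m/s


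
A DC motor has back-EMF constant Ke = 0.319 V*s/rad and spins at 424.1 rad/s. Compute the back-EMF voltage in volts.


V_emf = Ke * omega = 0.319*424.1 = 135.2879

135.2879 V


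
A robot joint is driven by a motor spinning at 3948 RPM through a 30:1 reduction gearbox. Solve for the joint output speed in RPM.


omega_joint = omega_motor / N = 3948 / 30 = 131.6000

131.6000 RPM


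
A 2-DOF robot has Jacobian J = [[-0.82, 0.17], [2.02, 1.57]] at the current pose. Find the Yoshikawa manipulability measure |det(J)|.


det(J) = -0.82*1.57 - (0.17)*(2.02) = -1.6308
|det(J)| = 1.6308

1.6308


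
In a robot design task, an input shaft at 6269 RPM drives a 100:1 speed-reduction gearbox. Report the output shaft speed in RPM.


omega_out = omega_in / N = 6269 / 100 = 62.6900

62.6900 RPM


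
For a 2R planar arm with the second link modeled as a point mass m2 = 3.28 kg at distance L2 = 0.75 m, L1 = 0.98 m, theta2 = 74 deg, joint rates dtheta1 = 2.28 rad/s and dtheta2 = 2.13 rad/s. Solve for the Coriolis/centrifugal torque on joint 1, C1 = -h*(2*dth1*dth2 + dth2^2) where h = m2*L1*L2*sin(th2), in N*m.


h = m2*L1*L2*sin(th2) = 3.28*0.98*0.75*sin(74 deg) = 2.317410
C1 = -h*(2*2.28*2.13 + 2.13^2) = -2.317410*14.2497 = -33.0224

-33.0224 N*m


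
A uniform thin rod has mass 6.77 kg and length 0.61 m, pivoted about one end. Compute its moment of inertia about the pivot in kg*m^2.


I = (1/3)*m*L^2 = (1/3)*6.77*0.61^2 = 0.8397

0.8397 kg*m^2


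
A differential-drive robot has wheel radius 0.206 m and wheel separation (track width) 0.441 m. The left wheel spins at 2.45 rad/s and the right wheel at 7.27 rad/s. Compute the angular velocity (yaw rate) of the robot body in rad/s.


omega = r*(wR - wL)/L = 0.206*(7.27 - (2.45))/0.441 = 2.2515

2.2515 rad/s


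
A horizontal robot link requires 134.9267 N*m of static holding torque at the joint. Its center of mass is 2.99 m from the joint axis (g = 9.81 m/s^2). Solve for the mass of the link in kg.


m = tau / (g*L) = 134.9267 / (9.81 * 2.99) = 4.6000

4.6000 kg


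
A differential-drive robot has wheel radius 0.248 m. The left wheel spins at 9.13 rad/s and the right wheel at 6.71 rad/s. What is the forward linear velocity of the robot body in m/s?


v = r*(wR + wL)/2 = 0.248*(6.71 + 9.13)/2 = 1.9642

1.9642 m/s


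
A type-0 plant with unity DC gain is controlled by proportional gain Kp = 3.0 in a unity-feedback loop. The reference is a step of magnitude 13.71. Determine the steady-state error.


e_ss = R/(1 + Kp) = 13.71/(1 + 3.0) = 13.71/4.0000 = 3.4275

3.4275


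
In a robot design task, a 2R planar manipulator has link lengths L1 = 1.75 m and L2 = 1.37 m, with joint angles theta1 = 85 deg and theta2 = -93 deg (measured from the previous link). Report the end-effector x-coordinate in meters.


x = L1*cos(th1) + L2*cos(th1+th2) = 1.75*cos(85 deg) + 1.37*cos(-8 deg) = 1.5092

1.5092 m


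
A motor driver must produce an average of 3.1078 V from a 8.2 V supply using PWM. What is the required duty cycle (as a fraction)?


D = V_avg/V_supply = 3.1078/8.2 = 0.3790

0.3790


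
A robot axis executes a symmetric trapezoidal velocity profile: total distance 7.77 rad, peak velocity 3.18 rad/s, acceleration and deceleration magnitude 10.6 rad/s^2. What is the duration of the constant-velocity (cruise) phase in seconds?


t_acc = v/a = 0.300000 s, d_acc = v^2/(2a) = 0.477000 rad each
d_cruise = 7.77 - 2*0.477000 = 6.816000 rad
t_cruise = d_cruise/v = 6.816000/3.18 = 2.1434

2.1434 s


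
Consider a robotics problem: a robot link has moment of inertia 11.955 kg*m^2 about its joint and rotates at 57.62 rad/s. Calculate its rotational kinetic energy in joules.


KE = (1/2)*I*omega^2 = 0.5*11.955*57.62^2 = 19845.6850

19845.6850 J


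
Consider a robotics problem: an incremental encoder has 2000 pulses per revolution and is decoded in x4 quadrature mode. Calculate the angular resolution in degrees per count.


resolution = 360 / (PPR * 4) = 360 / 8000 = 0.0450

0.0450 degrees


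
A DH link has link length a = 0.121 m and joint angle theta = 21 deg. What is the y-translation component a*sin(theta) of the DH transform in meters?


a*sin(theta) = 0.121*sin(21 deg) = 0.0434

0.0434 m


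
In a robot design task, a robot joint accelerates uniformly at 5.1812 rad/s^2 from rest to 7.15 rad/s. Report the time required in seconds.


t = delta_omega / alpha = 7.15 / 5.1812 = 1.3800

1.3800 s


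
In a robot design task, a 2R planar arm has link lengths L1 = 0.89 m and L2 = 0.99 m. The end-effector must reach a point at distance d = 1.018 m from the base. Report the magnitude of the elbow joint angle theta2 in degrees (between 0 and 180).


cos(th2) = (d^2 - L1^2 - L2^2)/(2*L1*L2) = (1.018^2 - 0.89^2 - 0.99^2)/(2*0.89*0.99) = -0.41758938
th2 = acos(-0.41758938) = 114.6825 deg

114.6825 degrees


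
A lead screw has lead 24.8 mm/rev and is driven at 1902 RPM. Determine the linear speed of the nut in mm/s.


v = lead * (RPM/60) = 24.8*1902/60 = 786.1600

786.1600 mm/s


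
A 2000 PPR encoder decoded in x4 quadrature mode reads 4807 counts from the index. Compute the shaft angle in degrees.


angle = counts * 360 / (PPR*4) = 4807 * 360 / 8000 = 216.3150

216.3150 degrees


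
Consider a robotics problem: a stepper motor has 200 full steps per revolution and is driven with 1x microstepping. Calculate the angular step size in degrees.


step = 360/(200*1) = 360/200 = 1.8000

1.8000 degrees


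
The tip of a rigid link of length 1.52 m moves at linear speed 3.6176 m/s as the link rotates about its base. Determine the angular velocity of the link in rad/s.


omega = v / L = 3.6176 / 1.52 = 2.3800

2.3800 rad/s


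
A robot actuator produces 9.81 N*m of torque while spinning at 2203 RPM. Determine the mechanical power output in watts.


omega = 2203 * 2*pi/60 = 230.697621 rad/s
P = tau * omega = 9.81 * 230.697621 = 2263.1437

2263.1437 W


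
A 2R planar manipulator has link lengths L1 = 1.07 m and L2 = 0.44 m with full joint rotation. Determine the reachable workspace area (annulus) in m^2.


r_max = L1 + L2 = 1.5100, r_min = |L1 - L2| = 0.6300
A = pi*(r_max^2 - r_min^2) = pi*(2.2801 - 0.3969) = 5.9162

5.9162 m^2


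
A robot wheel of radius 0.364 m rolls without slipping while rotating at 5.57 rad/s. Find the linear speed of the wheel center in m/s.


v = omega * r = 5.57 * 0.364 = 2.0275

2.0275 m/s


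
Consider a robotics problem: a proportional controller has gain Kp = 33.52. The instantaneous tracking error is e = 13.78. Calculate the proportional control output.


u_P = Kp * e = 33.52 * 13.78 = 461.9056

461.9056


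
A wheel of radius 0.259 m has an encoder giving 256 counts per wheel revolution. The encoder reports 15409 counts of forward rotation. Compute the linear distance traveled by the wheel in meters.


revs = 15409/256 = 60.191406
d = revs * 2*pi*r = 60.191406 * 2*pi*0.259 = 97.9522

97.9522 m


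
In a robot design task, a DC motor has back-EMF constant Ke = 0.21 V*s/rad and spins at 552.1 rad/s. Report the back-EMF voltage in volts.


V_emf = Ke * omega = 0.21*552.1 = 115.9410

115.9410 V


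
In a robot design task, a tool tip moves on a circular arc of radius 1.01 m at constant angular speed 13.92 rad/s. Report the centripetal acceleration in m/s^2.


a_c = omega^2 * r = 13.92^2 * 1.01 = 195.7041

195.7041 m/s^2


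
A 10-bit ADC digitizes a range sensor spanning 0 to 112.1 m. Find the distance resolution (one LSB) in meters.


res = range / 2^n = 112.1/2^10 = 112.1/1024 = 0.1095

0.1095 m


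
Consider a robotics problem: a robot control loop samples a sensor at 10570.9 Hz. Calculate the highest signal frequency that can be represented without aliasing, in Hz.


f_max = f_s/2 = 10570.9/2 = 5285.4500

5285.4500 Hz


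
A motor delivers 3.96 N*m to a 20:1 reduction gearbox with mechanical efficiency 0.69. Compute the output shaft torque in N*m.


tau_out = tau_in * N * eta = 3.96 * 20 * 0.69 = 54.6480

54.6480 N*m


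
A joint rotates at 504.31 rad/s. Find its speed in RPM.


RPM = 504.31 * 60/(2*pi) = 4815.8058

4815.8058 RPM


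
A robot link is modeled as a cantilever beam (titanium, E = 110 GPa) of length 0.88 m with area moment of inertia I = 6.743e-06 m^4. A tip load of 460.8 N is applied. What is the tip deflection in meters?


delta = F*L^3/(3*E*I) = 460.8*0.88^3/(3*1.100e+11*6.743e-06)
      = 314.0222976/2225190 = 1.4112e-04

1.4112e-04 m


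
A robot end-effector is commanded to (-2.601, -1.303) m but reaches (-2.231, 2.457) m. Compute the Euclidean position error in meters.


dx = -2.231 - (-2.601) = 0.3700, dy = 2.457 - (-1.303) = 3.7600
err = sqrt(0.136900 + 14.137600) = 3.7782

3.7782 m


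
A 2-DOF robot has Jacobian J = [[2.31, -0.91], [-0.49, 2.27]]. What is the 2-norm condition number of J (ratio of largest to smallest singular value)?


JJ^T eigenvalues: trace(JJ^T) = 11.5572, det(JJ^T) = det(J)^2 = 23.01888484
s_max^2 = (11.5572 + sqrt(41.49333248))/2 = 8.99936592
s_min^2 = (11.5572 - sqrt(41.49333248))/2 = 2.55783408
kappa = s_max/s_min = sqrt(8.99936592/2.55783408) = 1.8757

1.8757


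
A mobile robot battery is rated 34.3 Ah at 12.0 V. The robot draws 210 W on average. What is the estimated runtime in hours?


E = 34.3*12.0 = 411.6000 Wh
t = E/P = 411.6000/210 = 1.9600

1.9600 hours


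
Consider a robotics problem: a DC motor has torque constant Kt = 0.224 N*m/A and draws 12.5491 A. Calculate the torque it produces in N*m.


tau = Kt * I = 0.224*12.5491 = 2.8110

2.8110 N*m


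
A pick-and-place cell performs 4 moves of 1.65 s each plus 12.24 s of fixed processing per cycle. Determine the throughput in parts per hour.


T_cycle = 4*1.65 + 12.24 = 18.8400 s
rate = 3600/T = 191.0828

191.0828 parts/hour


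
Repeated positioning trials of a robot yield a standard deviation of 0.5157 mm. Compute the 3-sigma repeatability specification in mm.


repeatability = 3*sigma = 3*0.5157 = 1.5471

1.5471 mm


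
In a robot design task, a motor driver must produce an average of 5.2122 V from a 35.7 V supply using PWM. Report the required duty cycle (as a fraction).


D = V_avg/V_supply = 5.2122/35.7 = 0.1460

0.1460


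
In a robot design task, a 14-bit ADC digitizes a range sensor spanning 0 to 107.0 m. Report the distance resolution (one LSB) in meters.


res = range / 2^n = 107.0/2^14 = 107.0/16384 = 0.0065

0.0065 m


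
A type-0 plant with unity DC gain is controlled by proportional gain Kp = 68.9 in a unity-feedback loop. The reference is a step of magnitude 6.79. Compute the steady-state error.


e_ss = R/(1 + Kp) = 6.79/(1 + 68.9) = 6.79/69.9000 = 0.0971

0.0971


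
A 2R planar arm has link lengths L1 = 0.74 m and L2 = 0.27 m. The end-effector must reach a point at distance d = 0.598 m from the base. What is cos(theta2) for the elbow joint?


cos(th2) = (d^2 - L1^2 - L2^2)/(2*L1*L2) = (0.598^2 - 0.74^2 - 0.27^2)/(2*0.74*0.27) = -0.6579

-0.6579


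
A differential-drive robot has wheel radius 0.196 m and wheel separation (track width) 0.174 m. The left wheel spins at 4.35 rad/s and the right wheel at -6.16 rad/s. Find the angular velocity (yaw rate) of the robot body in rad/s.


omega = r*(wR - wL)/L = 0.196*(-6.16 - (4.35))/0.174 = -11.8389

-11.8389 rad/s


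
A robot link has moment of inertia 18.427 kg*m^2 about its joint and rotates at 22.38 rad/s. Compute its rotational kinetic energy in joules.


KE = (1/2)*I*omega^2 = 0.5*18.427*22.38^2 = 4614.7141

4614.7141 J


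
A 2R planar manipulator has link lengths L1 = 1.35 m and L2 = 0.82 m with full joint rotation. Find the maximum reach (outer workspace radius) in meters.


r_max = L1 + L2 = 1.35 + 0.82 = 2.1700

2.1700 m


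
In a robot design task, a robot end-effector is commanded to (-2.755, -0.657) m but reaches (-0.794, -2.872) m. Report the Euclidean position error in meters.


dx = -0.794 - (-2.755) = 1.9610, dy = -2.872 - (-0.657) = -2.2150
err = sqrt(3.845521 + 4.906225) = 2.9583

2.9583 m


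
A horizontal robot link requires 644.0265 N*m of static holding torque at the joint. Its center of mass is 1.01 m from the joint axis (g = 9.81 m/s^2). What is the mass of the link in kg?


m = tau / (g*L) = 644.0265 / (9.81 * 1.01) = 65.0000

65.0000 kg


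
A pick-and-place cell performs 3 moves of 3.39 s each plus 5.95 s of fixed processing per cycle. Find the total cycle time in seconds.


T = 3*3.39 + 5.95 = 16.1200

16.1200 s


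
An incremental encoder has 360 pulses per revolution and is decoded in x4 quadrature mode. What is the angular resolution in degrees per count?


resolution = 360 / (PPR * 4) = 360 / 1440 = 0.2500

0.2500 degrees


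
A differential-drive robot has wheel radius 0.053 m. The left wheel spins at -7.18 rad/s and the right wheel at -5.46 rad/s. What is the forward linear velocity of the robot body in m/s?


v = r*(wR + wL)/2 = 0.053*(-5.46 + -7.18)/2 = -0.3350

-0.3350 m/s


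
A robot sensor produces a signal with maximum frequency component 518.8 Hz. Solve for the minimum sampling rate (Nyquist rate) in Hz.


f_s,min = 2*f_max = 2*518.8 = 1037.6000

1037.6000 Hz


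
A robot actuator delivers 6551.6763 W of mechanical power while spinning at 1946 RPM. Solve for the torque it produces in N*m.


omega = 1946 * 2*pi/60 = 203.784643 rad/s
tau = P / omega = 6551.6763 / 203.784643 = 32.1500

32.1500 N*m


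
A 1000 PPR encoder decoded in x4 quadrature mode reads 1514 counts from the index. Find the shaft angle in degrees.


angle = counts * 360 / (PPR*4) = 1514 * 360 / 4000 = 136.2600

136.2600 degrees


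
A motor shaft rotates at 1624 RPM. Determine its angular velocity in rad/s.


omega = 1624 * 2*pi/60 = 170.0649

170.0649 rad/s


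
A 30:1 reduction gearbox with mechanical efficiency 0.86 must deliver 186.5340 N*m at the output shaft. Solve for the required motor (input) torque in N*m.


tau_in = tau_out / (N * eta) = 186.5340 / (30 * 0.86) = 7.2300

7.2300 N*m


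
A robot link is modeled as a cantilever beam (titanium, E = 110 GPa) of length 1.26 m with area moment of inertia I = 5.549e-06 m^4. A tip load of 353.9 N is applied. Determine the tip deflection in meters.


delta = F*L^3/(3*E*I) = 353.9*1.26^3/(3*1.100e+11*5.549e-06)
      = 707.9330664/1831170 = 3.8660e-04

3.8660e-04 m


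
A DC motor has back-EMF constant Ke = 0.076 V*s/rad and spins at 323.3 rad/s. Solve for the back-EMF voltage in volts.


V_emf = Ke * omega = 0.076*323.3 = 24.5708

24.5708 V


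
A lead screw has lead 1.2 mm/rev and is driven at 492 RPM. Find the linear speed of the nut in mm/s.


v = lead * (RPM/60) = 1.2*492/60 = 9.8400

9.8400 mm/s


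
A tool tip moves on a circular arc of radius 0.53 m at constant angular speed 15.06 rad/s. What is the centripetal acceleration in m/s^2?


a_c = omega^2 * r = 15.06^2 * 0.53 = 120.2059

120.2059 m/s^2


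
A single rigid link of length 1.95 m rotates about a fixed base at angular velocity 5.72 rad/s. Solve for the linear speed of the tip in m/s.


v = L*omega = 1.95 * 5.72 = 11.1540

11.1540 m/s


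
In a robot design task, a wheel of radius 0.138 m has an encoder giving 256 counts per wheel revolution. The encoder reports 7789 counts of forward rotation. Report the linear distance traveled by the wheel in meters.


revs = 7789/256 = 30.425781
d = revs * 2*pi*r = 30.425781 * 2*pi*0.138 = 26.3816

26.3816 m


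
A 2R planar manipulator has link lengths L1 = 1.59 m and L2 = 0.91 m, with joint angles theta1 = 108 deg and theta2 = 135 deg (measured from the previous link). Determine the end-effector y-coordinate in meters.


y = L1*sin(th1) + L2*sin(th1+th2) = 1.59*sin(108 deg) + 0.91*sin(243 deg) = 0.7014

0.7014 m


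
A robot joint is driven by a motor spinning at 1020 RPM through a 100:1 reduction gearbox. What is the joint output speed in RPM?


omega_joint = omega_motor / N = 1020 / 100 = 10.2000

10.2000 RPM


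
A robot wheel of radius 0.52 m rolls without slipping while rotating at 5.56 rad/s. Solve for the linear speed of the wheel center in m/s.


v = omega * r = 5.56 * 0.52 = 2.8912

2.8912 m/s


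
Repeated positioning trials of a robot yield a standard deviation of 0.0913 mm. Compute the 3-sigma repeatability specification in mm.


repeatability = 3*sigma = 3*0.0913 = 0.2739

0.2739 mm


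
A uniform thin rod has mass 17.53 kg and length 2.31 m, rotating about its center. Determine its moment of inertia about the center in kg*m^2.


I = (1/12)*m*L^2 = (1/12)*17.53*2.31^2 = 7.7952

7.7952 kg*m^2


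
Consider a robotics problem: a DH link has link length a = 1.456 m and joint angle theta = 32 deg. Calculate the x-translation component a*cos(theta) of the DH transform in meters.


a*cos(theta) = 1.456*cos(32 deg) = 1.2348

1.2348 m


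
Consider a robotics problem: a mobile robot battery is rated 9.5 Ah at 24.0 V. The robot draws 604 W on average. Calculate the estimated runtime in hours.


E = 9.5*24.0 = 228.0000 Wh
t = E/P = 228.0000/604 = 0.3775

0.3775 hours


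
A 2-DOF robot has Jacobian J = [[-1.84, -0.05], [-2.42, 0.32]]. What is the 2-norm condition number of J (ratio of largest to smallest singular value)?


JJ^T eigenvalues: trace(JJ^T) = 9.3469, det(JJ^T) = det(J)^2 = 0.50381604
s_max^2 = (9.3469 + sqrt(85.34927545))/2 = 9.29268358
s_min^2 = (9.3469 - sqrt(85.34927545))/2 = 0.05421642
kappa = s_max/s_min = sqrt(9.29268358/0.05421642) = 13.0920

13.0920


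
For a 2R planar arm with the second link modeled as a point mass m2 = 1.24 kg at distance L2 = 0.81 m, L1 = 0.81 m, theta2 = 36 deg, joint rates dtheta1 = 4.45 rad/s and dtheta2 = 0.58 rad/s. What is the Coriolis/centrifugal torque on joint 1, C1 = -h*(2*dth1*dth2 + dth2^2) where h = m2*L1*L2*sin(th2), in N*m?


h = m2*L1*L2*sin(th2) = 1.24*0.81*0.81*sin(36 deg) = 0.478201
C1 = -h*(2*4.45*0.58 + 0.58^2) = -0.478201*5.4984 = -2.6293

-2.6293 N*m


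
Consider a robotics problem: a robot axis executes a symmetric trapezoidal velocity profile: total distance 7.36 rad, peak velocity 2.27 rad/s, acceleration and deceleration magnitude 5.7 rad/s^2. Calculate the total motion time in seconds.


t_acc = v/a = 2.27/5.7 = 0.398246 s
d_acc = v^2/(2a) = 0.452009 rad (each ramp)
d_cruise = 7.36 - 2*0.452009 = 6.455982 rad
t_cruise = 6.455982/2.27 = 2.844045 s
t_total = 2*0.398246 + 2.844045 = 3.6405

3.6405 s


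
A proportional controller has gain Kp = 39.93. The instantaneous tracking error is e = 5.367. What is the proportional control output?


u_P = Kp * e = 39.93 * 5.367 = 214.3043

214.3043


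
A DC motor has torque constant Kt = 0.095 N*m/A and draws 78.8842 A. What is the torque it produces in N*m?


tau = Kt * I = 0.095*78.8842 = 7.4940

7.4940 N*m


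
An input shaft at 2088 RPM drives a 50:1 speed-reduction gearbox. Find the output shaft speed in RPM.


omega_out = omega_in / N = 2088 / 50 = 41.7600

41.7600 RPM


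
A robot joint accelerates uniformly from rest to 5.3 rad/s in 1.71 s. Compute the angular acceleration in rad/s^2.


alpha = delta_omega / t = 5.3 / 1.71 = 3.0994

3.0994 rad/s^2


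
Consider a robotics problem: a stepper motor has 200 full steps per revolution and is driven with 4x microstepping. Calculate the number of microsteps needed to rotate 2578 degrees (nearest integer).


step_size = 360/(200*4) = 360/800 = 0.450000 deg
n = 2578/(360/800) = 2578*800/360 = 5728.8889 -> 5729

5729 steps


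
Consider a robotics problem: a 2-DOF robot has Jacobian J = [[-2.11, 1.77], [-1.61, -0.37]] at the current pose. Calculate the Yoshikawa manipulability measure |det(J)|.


det(J) = -2.11*-0.37 - (1.77)*(-1.61) = 3.6304
|det(J)| = 3.6304

3.6304


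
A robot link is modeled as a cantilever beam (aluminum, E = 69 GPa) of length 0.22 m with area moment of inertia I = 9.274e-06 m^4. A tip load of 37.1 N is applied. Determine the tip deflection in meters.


delta = F*L^3/(3*E*I) = 37.1*0.22^3/(3*6.900e+10*9.274e-06)
      = 0.3950408/1919718 = 2.0578e-07

2.0578e-07 m


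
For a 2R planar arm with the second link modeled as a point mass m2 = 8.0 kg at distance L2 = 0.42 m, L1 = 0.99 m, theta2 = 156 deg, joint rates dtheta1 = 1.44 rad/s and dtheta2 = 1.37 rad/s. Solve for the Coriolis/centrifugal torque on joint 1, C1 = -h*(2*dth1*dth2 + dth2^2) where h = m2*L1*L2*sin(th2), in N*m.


h = m2*L1*L2*sin(th2) = 8.0*0.99*0.42*sin(156 deg) = 1.352969
C1 = -h*(2*1.44*1.37 + 1.37^2) = -1.352969*5.8225 = -7.8777

-7.8777 N*m


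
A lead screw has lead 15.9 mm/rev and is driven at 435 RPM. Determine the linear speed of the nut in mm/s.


v = lead * (RPM/60) = 15.9*435/60 = 115.2750

115.2750 mm/s


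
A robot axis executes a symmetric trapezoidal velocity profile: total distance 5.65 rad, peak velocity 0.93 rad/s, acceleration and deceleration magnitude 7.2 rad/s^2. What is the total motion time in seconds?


t_acc = v/a = 0.93/7.2 = 0.129167 s
d_acc = v^2/(2a) = 0.060063 rad (each ramp)
d_cruise = 5.65 - 2*0.060063 = 5.529874 rad
t_cruise = 5.529874/0.93 = 5.946101 s
t_total = 2*0.129167 + 5.946101 = 6.2044

6.2044 s


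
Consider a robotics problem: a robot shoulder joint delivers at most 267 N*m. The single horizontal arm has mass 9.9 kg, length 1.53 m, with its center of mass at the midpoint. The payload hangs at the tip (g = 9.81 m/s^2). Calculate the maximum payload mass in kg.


tau_arm = m_arm*g*(L/2) = 9.9*9.81*1.53/2 = 74.2960 N*m
tau_payload = tau_max - tau_arm = 267 - 74.2960 = 192.7040
m_payload = tau_payload / (g*L) = 192.7040 / (9.81*1.53) = 12.8390

12.8390 kg


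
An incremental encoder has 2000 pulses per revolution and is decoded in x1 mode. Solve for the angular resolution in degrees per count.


resolution = 360 / (PPR * 1) = 360 / 2000 = 0.1800

0.1800 degrees


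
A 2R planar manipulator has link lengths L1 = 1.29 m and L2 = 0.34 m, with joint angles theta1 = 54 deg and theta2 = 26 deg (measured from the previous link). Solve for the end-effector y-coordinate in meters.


y = L1*sin(th1) + L2*sin(th1+th2) = 1.29*sin(54 deg) + 0.34*sin(80 deg) = 1.3785

1.3785 m


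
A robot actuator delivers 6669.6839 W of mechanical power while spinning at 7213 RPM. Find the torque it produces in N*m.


omega = 7213 * 2*pi/60 = 755.343594 rad/s
tau = P / omega = 6669.6839 / 755.343594 = 8.8300

8.8300 N*m


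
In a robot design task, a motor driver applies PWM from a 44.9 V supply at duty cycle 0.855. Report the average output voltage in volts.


V_avg = V_supply * D = 44.9*0.855 = 38.3895

38.3895 V


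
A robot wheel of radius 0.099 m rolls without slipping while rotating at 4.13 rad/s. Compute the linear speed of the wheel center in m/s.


v = omega * r = 4.13 * 0.099 = 0.4089

0.4089 m/s


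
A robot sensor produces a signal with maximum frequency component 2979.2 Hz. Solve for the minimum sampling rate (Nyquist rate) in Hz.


f_s,min = 2*f_max = 2*2979.2 = 5958.4000

5958.4000 Hz


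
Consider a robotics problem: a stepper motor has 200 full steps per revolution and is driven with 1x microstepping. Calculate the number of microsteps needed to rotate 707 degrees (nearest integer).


step_size = 360/(200*1) = 360/200 = 1.800000 deg
n = 707/(360/200) = 707*200/360 = 392.7778 -> 393

393 steps


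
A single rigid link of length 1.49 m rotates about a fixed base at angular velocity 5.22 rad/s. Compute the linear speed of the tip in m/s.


v = L*omega = 1.49 * 5.22 = 7.7778

7.7778 m/s


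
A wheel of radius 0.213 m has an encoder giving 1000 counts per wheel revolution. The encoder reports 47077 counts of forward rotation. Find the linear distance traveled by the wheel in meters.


revs = 47077/1000 = 47.077000
d = revs * 2*pi*r = 47.077000 * 2*pi*0.213 = 63.0040

63.0040 m


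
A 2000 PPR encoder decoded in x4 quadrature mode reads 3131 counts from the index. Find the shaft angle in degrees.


angle = counts * 360 / (PPR*4) = 3131 * 360 / 8000 = 140.8950

140.8950 degrees


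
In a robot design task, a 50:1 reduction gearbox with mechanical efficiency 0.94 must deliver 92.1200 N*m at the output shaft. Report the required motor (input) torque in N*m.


tau_in = tau_out / (N * eta) = 92.1200 / (50 * 0.94) = 1.9600

1.9600 N*m


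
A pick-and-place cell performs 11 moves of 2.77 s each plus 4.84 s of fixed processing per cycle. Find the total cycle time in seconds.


T = 11*2.77 + 4.84 = 35.3100

35.3100 s


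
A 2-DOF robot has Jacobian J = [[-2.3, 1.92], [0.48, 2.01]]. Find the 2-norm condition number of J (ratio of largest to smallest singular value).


JJ^T eigenvalues: trace(JJ^T) = 13.2469, det(JJ^T) = det(J)^2 = 30.74258916
s_max^2 = (13.2469 + sqrt(52.51000297))/2 = 10.24663931
s_min^2 = (13.2469 - sqrt(52.51000297))/2 = 3.00026069
kappa = s_max/s_min = sqrt(10.24663931/3.00026069) = 1.8480

1.8480


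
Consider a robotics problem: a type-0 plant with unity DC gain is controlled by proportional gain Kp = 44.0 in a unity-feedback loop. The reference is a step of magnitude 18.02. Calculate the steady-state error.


e_ss = R/(1 + Kp) = 18.02/(1 + 44.0) = 18.02/45.0000 = 0.4004

0.4004


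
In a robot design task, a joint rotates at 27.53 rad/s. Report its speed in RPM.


RPM = 27.53 * 60/(2*pi) = 262.8921

262.8921 RPM


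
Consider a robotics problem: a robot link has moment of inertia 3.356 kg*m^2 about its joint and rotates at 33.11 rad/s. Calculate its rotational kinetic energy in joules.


KE = (1/2)*I*omega^2 = 0.5*3.356*33.11^2 = 1839.5446

1839.5446 J


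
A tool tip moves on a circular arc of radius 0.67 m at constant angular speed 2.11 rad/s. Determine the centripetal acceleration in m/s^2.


a_c = omega^2 * r = 2.11^2 * 0.67 = 2.9829

2.9829 m/s^2


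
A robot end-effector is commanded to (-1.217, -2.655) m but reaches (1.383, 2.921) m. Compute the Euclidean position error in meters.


dx = 1.383 - (-1.217) = 2.6000, dy = 2.921 - (-2.655) = 5.5760
err = sqrt(6.760000 + 31.091776) = 6.1524

6.1524 m


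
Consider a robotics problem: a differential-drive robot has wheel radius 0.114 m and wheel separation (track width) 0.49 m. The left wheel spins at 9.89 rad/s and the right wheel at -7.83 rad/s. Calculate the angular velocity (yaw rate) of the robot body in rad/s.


omega = r*(wR - wL)/L = 0.114*(-7.83 - (9.89))/0.49 = -4.1226

-4.1226 rad/s


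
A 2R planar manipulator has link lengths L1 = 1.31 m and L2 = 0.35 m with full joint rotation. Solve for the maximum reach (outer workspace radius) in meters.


r_max = L1 + L2 = 1.31 + 0.35 = 1.6600

1.6600 m


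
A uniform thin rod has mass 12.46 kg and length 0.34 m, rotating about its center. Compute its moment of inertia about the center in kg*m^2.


I = (1/12)*m*L^2 = (1/12)*12.46*0.34^2 = 0.1200

0.1200 kg*m^2


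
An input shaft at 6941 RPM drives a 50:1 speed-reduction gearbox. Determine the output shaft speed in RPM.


omega_out = omega_in / N = 6941 / 50 = 138.8200

138.8200 RPM


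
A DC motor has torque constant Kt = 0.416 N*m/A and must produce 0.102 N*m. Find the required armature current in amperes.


I = tau / Kt = 0.102/0.416 = 0.2452

0.2452 A


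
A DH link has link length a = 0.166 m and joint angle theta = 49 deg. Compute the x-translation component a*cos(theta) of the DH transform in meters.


a*cos(theta) = 0.166*cos(49 deg) = 0.1089

0.1089 m


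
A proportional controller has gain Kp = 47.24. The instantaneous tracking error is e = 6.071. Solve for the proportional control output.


u_P = Kp * e = 47.24 * 6.071 = 286.7940

286.7940


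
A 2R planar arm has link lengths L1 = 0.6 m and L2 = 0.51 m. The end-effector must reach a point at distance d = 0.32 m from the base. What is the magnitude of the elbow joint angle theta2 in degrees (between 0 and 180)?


cos(th2) = (d^2 - L1^2 - L2^2)/(2*L1*L2) = (0.32^2 - 0.6^2 - 0.51^2)/(2*0.6*0.51) = -0.84591503
th2 = acos(-0.84591503) = 147.7701 deg

147.7701 degrees


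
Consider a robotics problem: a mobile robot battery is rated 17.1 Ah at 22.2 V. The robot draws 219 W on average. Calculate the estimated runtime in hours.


E = 17.1*22.2 = 379.6200 Wh
t = E/P = 379.6200/219 = 1.7334

1.7334 hours


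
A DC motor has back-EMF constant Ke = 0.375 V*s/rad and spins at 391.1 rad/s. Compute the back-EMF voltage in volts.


V_emf = Ke * omega = 0.375*391.1 = 146.6625

146.6625 V


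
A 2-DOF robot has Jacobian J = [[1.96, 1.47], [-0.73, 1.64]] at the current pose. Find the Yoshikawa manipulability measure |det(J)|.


det(J) = 1.96*1.64 - (1.47)*(-0.73) = 4.2875
|det(J)| = 4.2875

4.2875


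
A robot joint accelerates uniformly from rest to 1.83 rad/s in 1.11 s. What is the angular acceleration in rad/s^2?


alpha = delta_omega / t = 1.83 / 1.11 = 1.6486

1.6486 rad/s^2


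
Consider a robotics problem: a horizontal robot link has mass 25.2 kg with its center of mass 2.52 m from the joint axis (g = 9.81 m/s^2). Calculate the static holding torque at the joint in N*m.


tau = m*g*L = 25.2 * 9.81 * 2.52 = 622.9742

622.9742 N*m


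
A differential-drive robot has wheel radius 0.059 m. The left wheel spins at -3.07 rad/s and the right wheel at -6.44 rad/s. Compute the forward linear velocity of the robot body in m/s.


v = r*(wR + wL)/2 = 0.059*(-6.44 + -3.07)/2 = -0.2805

-0.2805 m/s


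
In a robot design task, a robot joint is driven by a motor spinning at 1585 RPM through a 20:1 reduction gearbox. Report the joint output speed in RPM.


omega_joint = omega_motor / N = 1585 / 20 = 79.2500

79.2500 RPM


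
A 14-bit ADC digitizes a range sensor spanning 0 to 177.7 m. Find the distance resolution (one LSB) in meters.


res = range / 2^n = 177.7/2^14 = 177.7/16384 = 0.0108

0.0108 m


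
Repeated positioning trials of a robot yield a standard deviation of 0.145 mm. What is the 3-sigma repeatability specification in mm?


repeatability = 3*sigma = 3*0.145 = 0.4350

0.4350 mm


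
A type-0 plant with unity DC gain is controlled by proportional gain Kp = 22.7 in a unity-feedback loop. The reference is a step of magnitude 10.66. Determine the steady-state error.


e_ss = R/(1 + Kp) = 10.66/(1 + 22.7) = 10.66/23.7000 = 0.4498

0.4498


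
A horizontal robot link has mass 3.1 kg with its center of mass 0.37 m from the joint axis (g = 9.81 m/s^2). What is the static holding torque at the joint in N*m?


tau = m*g*L = 3.1 * 9.81 * 0.37 = 11.2521

11.2521 N*m


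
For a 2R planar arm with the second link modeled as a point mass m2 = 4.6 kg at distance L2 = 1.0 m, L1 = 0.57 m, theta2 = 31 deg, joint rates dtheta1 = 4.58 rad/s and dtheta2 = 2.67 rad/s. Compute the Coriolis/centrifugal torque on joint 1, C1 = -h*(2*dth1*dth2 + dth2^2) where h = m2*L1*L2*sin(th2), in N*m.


h = m2*L1*L2*sin(th2) = 4.6*0.57*1.0*sin(31 deg) = 1.350430
C1 = -h*(2*4.58*2.67 + 2.67^2) = -1.350430*31.5861 = -42.6548

-42.6548 N*m


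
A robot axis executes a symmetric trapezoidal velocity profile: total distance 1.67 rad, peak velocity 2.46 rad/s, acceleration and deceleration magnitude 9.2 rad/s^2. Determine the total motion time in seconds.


t_acc = v/a = 2.46/9.2 = 0.267391 s
d_acc = v^2/(2a) = 0.328891 rad (each ramp)
d_cruise = 1.67 - 2*0.328891 = 1.012218 rad
t_cruise = 1.012218/2.46 = 0.411471 s
t_total = 2*0.267391 + 0.411471 = 0.9463

0.9463 s


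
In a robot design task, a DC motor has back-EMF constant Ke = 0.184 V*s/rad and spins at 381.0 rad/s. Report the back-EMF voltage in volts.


V_emf = Ke * omega = 0.184*381.0 = 70.1040

70.1040 V


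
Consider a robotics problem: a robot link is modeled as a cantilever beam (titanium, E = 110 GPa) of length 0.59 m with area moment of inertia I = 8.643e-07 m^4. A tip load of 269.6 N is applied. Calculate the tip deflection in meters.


delta = F*L^3/(3*E*I) = 269.6*0.59^3/(3*1.100e+11*8.643e-07)
      = 55.3701784/285219 = 1.9413e-04

1.9413e-04 m


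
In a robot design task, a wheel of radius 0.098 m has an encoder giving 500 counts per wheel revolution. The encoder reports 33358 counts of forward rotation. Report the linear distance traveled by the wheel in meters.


revs = 33358/500 = 66.716000
d = revs * 2*pi*r = 66.716000 * 2*pi*0.098 = 41.0805

41.0805 m


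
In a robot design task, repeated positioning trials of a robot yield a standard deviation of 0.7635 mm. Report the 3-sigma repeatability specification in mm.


repeatability = 3*sigma = 3*0.7635 = 2.2905

2.2905 mm


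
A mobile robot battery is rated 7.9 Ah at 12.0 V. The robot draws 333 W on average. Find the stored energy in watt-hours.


E = capacity * V = 7.9*12.0 = 94.8000

94.8000 Wh


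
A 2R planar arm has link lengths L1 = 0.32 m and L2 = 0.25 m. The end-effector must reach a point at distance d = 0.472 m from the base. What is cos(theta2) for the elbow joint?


cos(th2) = (d^2 - L1^2 - L2^2)/(2*L1*L2) = (0.472^2 - 0.32^2 - 0.25^2)/(2*0.32*0.25) = 0.3618

0.3618


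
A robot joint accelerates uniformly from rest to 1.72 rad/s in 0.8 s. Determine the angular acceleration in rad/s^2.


alpha = delta_omega / t = 1.72 / 0.8 = 2.1500

2.1500 rad/s^2


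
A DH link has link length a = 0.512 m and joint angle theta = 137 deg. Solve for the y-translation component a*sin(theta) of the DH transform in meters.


a*sin(theta) = 0.512*sin(137 deg) = 0.3492

0.3492 m


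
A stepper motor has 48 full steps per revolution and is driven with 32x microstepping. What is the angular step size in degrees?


step = 360/(48*32) = 360/1536 = 0.2344

0.2344 degrees


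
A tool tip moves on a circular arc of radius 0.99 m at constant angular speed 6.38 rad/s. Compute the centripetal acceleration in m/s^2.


a_c = omega^2 * r = 6.38^2 * 0.99 = 40.2974

40.2974 m/s^2


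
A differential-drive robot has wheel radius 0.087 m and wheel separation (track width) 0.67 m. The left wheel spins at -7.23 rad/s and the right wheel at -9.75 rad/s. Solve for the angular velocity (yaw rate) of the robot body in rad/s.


omega = r*(wR - wL)/L = 0.087*(-9.75 - (-7.23))/0.67 = -0.3272

-0.3272 rad/s


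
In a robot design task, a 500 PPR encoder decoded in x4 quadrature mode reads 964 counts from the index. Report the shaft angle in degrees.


angle = counts * 360 / (PPR*4) = 964 * 360 / 2000 = 173.5200

173.5200 degrees


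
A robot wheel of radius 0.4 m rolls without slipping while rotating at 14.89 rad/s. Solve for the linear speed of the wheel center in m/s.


v = omega * r = 14.89 * 0.4 = 5.9560

5.9560 m/s


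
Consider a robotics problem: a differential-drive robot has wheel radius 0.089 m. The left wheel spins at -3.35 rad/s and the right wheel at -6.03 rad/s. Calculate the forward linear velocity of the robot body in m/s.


v = r*(wR + wL)/2 = 0.089*(-6.03 + -3.35)/2 = -0.4174

-0.4174 m/s


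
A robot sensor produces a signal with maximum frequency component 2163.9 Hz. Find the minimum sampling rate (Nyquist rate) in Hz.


f_s,min = 2*f_max = 2*2163.9 = 4327.8000

4327.8000 Hz


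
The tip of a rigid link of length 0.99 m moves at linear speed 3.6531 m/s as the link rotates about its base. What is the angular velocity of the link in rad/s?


omega = v / L = 3.6531 / 0.99 = 3.6900

3.6900 rad/s


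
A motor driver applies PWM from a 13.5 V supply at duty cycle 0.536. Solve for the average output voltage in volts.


V_avg = V_supply * D = 13.5*0.536 = 7.2360

7.2360 V


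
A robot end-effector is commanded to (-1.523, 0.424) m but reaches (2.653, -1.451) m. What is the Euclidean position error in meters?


dx = 2.653 - (-1.523) = 4.1760, dy = -1.451 - (0.424) = -1.8750
err = sqrt(17.438976 + 3.515625) = 4.5776

4.5776 m


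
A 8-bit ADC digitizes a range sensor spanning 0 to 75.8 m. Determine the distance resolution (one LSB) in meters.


res = range / 2^n = 75.8/2^8 = 75.8/256 = 0.2961

0.2961 m


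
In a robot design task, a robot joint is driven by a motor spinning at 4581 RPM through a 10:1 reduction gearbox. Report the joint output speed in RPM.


omega_joint = omega_motor / N = 4581 / 10 = 458.1000

458.1000 RPM


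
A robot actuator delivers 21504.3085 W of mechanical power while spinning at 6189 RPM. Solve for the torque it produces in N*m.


omega = 6189 * 2*pi/60 = 648.110564 rad/s
tau = P / omega = 21504.3085 / 648.110564 = 33.1800

33.1800 N*m


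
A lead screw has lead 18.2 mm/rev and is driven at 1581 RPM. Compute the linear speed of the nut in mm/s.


v = lead * (RPM/60) = 18.2*1581/60 = 479.5700

479.5700 mm/s


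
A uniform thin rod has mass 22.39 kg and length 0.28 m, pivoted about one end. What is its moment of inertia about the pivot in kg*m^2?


I = (1/3)*m*L^2 = (1/3)*22.39*0.28^2 = 0.5851

0.5851 kg*m^2


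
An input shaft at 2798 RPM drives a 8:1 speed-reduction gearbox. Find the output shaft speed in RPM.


omega_out = omega_in / N = 2798 / 8 = 349.7500

349.7500 RPM


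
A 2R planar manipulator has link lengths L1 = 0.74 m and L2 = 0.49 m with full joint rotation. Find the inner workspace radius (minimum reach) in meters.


r_min = |L1 - L2| = |0.74 - 0.49| = 0.2500

0.2500 m


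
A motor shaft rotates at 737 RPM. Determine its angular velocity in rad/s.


omega = 737 * 2*pi/60 = 77.1785

77.1785 rad/s


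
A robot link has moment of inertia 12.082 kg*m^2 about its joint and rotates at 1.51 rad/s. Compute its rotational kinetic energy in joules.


KE = (1/2)*I*omega^2 = 0.5*12.082*1.51^2 = 13.7741

13.7741 J


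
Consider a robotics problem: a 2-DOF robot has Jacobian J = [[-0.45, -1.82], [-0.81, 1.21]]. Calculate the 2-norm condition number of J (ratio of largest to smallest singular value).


JJ^T eigenvalues: trace(JJ^T) = 5.6351, det(JJ^T) = det(J)^2 = 4.07514969
s_max^2 = (5.6351 + sqrt(15.45375325))/2 = 4.78311310
s_min^2 = (5.6351 - sqrt(15.45375325))/2 = 0.85198690
kappa = s_max/s_min = sqrt(4.78311310/0.85198690) = 2.3694

2.3694


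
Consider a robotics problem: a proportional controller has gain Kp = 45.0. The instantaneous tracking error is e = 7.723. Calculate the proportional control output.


u_P = Kp * e = 45.0 * 7.723 = 347.5350

347.5350


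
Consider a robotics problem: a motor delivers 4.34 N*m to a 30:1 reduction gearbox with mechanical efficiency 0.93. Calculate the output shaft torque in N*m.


tau_out = tau_in * N * eta = 4.34 * 30 * 0.93 = 121.0860

121.0860 N*m


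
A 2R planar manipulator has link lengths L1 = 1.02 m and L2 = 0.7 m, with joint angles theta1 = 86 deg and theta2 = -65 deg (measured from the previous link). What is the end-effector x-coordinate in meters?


x = L1*cos(th1) + L2*cos(th1+th2) = 1.02*cos(86 deg) + 0.7*cos(21 deg) = 0.7247

0.7247 m


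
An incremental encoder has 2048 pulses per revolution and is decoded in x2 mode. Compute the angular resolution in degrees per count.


resolution = 360 / (PPR * 2) = 360 / 4096 = 0.0879

0.0879 degrees


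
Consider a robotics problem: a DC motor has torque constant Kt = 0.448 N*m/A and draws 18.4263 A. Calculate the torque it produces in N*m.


tau = Kt * I = 0.448*18.4263 = 8.2550

8.2550 N*m


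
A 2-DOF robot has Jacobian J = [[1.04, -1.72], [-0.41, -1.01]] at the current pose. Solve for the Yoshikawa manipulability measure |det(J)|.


det(J) = 1.04*-1.01 - (-1.72)*(-0.41) = -1.7556
|det(J)| = 1.7556

1.7556


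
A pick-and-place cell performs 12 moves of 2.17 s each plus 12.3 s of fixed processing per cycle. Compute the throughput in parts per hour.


T_cycle = 12*2.17 + 12.3 = 38.3400 s
rate = 3600/T = 93.8967

93.8967 parts/hour
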